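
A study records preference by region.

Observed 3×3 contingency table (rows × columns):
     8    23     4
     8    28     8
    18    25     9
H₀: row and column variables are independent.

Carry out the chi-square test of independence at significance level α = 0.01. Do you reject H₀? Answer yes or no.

Row totals [35, 44, 52], col totals [34, 76, 21], n=131
χ² = (8−9.08)²/9.08 + (23−20.31)²/20.31 + (4−5.61)²/5.61 + (8−11.42)²/11.42 + (28−25.53)²/25.53 + (8−7.05)²/7.05 + (18−13.50)²/13.50 + (25−30.17)²/30.17 + (9−8.34)²/8.34 = 4.7813
df = 4
p-value (upper-tail) = 0.31048
At α=0.01: p ≥ α → fail to reject H₀

reject H₀: no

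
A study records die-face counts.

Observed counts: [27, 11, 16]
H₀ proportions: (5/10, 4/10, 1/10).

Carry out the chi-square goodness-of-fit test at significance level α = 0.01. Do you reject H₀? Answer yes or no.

n = 54; E_i = n·p_i = [27.00, 21.60, 5.40]
χ² = (27−27.00)²/27.00 + (11−21.60)²/21.60 + (16−5.40)²/5.40 = 26.0093
df = 2
p-value (upper-tail) = 0.00000
At α=0.01: p < α → reject H₀

reject H₀: yes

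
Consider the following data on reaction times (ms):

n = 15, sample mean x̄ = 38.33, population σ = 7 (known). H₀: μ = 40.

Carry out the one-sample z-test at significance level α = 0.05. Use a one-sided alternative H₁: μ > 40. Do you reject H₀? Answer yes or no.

SE = σ/√n = 7/√15 = 1.8074
z = (x̄−μ₀)/SE = (38.33−40)/1.8074 = -0.9240
p-value (one-sided, H₁ greater) = 0.82225
At α=0.05: p ≥ α → fail to reject H₀

reject H₀: no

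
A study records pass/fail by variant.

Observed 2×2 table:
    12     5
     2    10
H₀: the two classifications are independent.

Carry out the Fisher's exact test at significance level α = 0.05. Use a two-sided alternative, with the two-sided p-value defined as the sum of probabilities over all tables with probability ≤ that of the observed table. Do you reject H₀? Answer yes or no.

Margins: r₁=17, r₂=12, c₁=14, c₂=15, n=29
p_obs = C(17,12)·C(12,2)/C(29,14); sum pmf over tables with pmf ≤ p_obs
p-value (two-sided) = 0.00778
At α=0.05: p < α → reject H₀

reject H₀: yes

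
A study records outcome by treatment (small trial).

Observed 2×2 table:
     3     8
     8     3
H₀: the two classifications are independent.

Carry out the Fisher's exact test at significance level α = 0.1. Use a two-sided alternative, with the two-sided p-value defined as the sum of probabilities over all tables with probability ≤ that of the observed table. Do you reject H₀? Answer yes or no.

reject H₀: yes

Margins: r₁=11, r₂=11, c₁=11, c₂=11, n=22
p_obs = C(11,3)·C(11,8)/C(22,11); sum pmf over tables with pmf ≤ p_obs
p-value (two-sided) = 0.08611
At α=0.1: p < α → reject H₀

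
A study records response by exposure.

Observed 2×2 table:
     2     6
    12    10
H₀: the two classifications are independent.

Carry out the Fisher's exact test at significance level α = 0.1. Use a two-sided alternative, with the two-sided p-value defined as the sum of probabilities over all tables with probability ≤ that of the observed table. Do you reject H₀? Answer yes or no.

reject H₀: no

Margins: r₁=8, r₂=22, c₁=14, c₂=16, n=30
p_obs = C(8,2)·C(22,12)/C(30,14); sum pmf over tables with pmf ≤ p_obs
p-value (two-sided) = 0.22553
At α=0.1: p ≥ α → fail to reject H₀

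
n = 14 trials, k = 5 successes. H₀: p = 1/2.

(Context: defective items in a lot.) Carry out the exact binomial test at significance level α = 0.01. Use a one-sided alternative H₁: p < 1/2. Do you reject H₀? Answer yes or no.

Exact binomial: n=14, k=5, p₀=1/2=0.5000
P(X≤5) from Σ C(n,i)·p₀^i·(1−p₀)^(n−i)
p-value (one-sided, H₁ less) = 0.21198
At α=0.01: p ≥ α → fail to reject H₀

reject H₀: no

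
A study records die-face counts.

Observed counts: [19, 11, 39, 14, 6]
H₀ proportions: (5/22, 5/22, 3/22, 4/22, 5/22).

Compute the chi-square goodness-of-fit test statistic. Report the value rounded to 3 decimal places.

n = 89; E_i = n·p_i = [20.23, 20.23, 12.14, 16.18, 20.23]
χ² = (19−20.23)²/20.23 + (11−20.23)²/20.23 + (39−12.14)²/12.14 + (14−16.18)²/16.18 + (6−20.23)²/20.23 = 74.0472
df = 4

test statistic = 74.047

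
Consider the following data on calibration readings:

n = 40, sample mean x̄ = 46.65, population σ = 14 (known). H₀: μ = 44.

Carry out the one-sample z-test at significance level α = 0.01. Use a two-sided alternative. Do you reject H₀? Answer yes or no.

SE = σ/√n = 14/√40 = 2.2136
z = (x̄−μ₀)/SE = (46.65−44)/2.2136 = 1.1971
p-value (two-sided) = 0.23125
At α=0.01: p ≥ α → fail to reject H₀

reject H₀: no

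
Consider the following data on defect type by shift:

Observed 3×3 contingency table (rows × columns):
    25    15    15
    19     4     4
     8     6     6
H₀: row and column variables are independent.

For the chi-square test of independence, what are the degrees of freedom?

degrees of freedom = 4

df = (r−1)(c−1) = (3−1)·(3−1) = 4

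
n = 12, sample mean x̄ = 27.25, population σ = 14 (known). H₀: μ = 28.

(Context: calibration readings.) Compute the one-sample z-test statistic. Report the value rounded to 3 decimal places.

test statistic = -0.186

SE = σ/√n = 14/√12 = 4.0415
z = (x̄−μ₀)/SE = (27.25−28)/4.0415 = -0.1856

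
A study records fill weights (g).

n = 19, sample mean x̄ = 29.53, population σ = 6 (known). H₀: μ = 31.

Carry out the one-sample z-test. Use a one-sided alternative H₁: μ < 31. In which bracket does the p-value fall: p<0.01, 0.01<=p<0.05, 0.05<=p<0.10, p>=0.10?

p-value bracket: p>=0.10

SE = σ/√n = 6/√19 = 1.3765
z = (x̄−μ₀)/SE = (29.53−31)/1.3765 = -1.0679
p-value (one-sided, H₁ less) = 0.14278
→ bracket: p>=0.10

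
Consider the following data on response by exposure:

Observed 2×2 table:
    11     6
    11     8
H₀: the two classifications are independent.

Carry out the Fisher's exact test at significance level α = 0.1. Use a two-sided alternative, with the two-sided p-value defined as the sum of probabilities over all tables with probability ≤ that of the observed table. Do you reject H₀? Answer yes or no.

Margins: r₁=17, r₂=19, c₁=22, c₂=14, n=36
p_obs = C(17,11)·C(19,11)/C(36,22); sum pmf over tables with pmf ≤ p_obs
p-value (two-sided) = 0.74187
At α=0.1: p ≥ α → fail to reject H₀

reject H₀: no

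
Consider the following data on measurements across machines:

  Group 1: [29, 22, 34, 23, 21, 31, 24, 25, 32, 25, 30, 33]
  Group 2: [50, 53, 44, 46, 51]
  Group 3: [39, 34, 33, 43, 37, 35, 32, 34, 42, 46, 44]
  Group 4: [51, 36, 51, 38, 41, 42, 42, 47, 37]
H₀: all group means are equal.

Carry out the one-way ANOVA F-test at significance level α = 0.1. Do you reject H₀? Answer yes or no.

Group means [27.42, 48.80, 38.09, 42.78], grand mean 37.216
SSB = Σnᵢ(x̄ᵢ−x̄)² = 2110.089; SSW = ΣΣ(x−x̄ᵢ)² = 790.181
MSB = 2110.089/3 = 703.3630; MSW = 790.181/33 = 23.9449
F = MSB/MSW = 29.3742
df = (3, 33)
p-value (upper-tail) = 0.00000
At α=0.1: p < α → reject H₀

reject H₀: yes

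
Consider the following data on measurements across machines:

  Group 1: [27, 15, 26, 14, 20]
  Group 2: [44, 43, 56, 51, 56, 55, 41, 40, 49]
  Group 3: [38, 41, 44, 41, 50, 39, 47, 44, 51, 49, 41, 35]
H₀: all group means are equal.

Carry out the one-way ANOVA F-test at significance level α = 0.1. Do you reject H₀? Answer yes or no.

reject H₀: yes

Group means [20.40, 48.33, 43.33], grand mean 40.654
SSB = Σnᵢ(x̄ᵢ−x̄)² = 2668.018; SSW = ΣΣ(x−x̄ᵢ)² = 767.867
MSB = 2668.018/2 = 1334.0090; MSW = 767.867/23 = 33.3855
F = MSB/MSW = 39.9577
df = (2, 23)
p-value (upper-tail) = 0.00000
At α=0.1: p < α → reject H₀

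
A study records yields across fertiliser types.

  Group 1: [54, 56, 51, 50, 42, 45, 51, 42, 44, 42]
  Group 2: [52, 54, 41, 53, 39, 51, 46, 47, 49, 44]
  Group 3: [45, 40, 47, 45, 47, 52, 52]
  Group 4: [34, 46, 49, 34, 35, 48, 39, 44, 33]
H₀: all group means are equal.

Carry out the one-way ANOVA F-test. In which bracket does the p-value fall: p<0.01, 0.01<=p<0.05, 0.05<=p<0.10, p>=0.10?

p-value bracket: 0.01<=p<0.05

Group means [47.70, 47.60, 46.86, 40.22], grand mean 45.639
SSB = Σnᵢ(x̄ᵢ−x̄)² = 355.393; SSW = ΣΣ(x−x̄ᵢ)² = 940.913
MSB = 355.393/3 = 118.4643; MSW = 940.913/32 = 29.4035
F = MSB/MSW = 4.0289
df = (3, 32)
p-value (upper-tail) = 0.01540
→ bracket: 0.01<=p<0.05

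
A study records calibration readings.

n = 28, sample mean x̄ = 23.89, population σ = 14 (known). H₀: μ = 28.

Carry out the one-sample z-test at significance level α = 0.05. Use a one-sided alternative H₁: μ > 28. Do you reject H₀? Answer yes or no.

SE = σ/√n = 14/√28 = 2.6458
z = (x̄−μ₀)/SE = (23.89−28)/2.6458 = -1.5534
p-value (one-sided, H₁ greater) = 0.93984
At α=0.05: p ≥ α → fail to reject H₀

reject H₀: no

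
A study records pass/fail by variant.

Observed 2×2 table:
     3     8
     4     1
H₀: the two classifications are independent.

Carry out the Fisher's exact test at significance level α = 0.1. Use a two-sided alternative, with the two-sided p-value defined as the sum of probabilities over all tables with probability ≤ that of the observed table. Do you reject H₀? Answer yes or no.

reject H₀: no

Margins: r₁=11, r₂=5, c₁=7, c₂=9, n=16
p_obs = C(11,3)·C(5,4)/C(16,7); sum pmf over tables with pmf ≤ p_obs
p-value (two-sided) = 0.10577
At α=0.1: p ≥ α → fail to reject H₀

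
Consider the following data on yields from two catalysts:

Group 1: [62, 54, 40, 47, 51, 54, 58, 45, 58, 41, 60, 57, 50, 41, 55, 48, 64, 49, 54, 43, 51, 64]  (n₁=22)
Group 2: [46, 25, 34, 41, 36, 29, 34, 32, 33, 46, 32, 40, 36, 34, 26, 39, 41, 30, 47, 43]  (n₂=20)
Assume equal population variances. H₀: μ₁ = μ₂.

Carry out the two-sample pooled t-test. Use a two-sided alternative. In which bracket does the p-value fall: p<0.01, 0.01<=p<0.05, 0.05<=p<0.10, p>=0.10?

x̄₁=52.091, s₁=7.374, n₁=22
x̄₂=36.200, s₂=6.502, n₂=20
s_p² = [21·7.374² + 19·6.502²]/40 = 48.6255
SE = √(s_p²·(1/22+1/20)) = 2.1544
t = (52.091−36.200)/2.1544 = 7.3760
df = 40
p-value (two-sided) = 0.00000
→ bracket: p<0.01

p-value bracket: p<0.01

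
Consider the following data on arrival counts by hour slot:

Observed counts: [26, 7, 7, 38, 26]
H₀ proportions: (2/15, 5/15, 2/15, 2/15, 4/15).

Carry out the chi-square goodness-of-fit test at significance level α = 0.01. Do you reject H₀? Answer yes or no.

reject H₀: yes

n = 104; E_i = n·p_i = [13.87, 34.67, 13.87, 13.87, 27.73]
χ² = (26−13.87)²/13.87 + (7−34.67)²/34.67 + (7−13.87)²/13.87 + (38−13.87)²/13.87 + (26−27.73)²/27.73 = 78.2067
df = 4
p-value (upper-tail) = 0.00000
At α=0.01: p < α → reject H₀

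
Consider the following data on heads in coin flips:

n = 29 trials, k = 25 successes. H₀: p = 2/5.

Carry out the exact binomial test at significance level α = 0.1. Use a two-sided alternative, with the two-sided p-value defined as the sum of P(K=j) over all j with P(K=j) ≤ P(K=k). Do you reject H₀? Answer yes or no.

reject H₀: yes

Exact binomial: n=29, k=25, p₀=2/5=0.4000
P(X=j) = C(n,j)·p₀^j·(1−p₀)^(n−j); p = Σ P(X=j) over j with P(X=j) ≤ P(X=25)
p-value (two-sided) = 0.00000
At α=0.1: p < α → reject H₀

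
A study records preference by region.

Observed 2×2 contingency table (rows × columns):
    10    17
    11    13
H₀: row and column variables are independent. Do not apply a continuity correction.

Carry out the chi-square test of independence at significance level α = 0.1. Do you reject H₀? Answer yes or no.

Row totals [27, 24], col totals [21, 30], n=51
χ² = (10−11.12)²/11.12 + (17−15.88)²/15.88 + (11−9.88)²/9.88 + (13−14.12)²/14.12 = 0.4059
df = 1
p-value (upper-tail) = 0.52406
At α=0.1: p ≥ α → fail to reject H₀

reject H₀: no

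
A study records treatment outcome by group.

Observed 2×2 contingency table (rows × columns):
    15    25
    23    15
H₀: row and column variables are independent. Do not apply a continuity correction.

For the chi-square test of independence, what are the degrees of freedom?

df = (r−1)(c−1) = (2−1)·(2−1) = 1

degrees of freedom = 1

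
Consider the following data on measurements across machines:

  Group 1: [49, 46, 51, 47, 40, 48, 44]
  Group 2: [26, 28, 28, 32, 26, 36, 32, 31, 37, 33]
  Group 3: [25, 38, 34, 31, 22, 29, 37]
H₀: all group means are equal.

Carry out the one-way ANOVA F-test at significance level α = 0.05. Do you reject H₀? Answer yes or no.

reject H₀: yes

Group means [46.43, 30.90, 30.86], grand mean 35.417
SSB = Σnᵢ(x̄ᵢ−x̄)² = 1198.362; SSW = ΣΣ(x−x̄ᵢ)² = 427.471
MSB = 1198.362/2 = 599.1810; MSW = 427.471/21 = 20.3558
F = MSB/MSW = 29.4354
df = (2, 21)
p-value (upper-tail) = 0.00000
At α=0.05: p < α → reject H₀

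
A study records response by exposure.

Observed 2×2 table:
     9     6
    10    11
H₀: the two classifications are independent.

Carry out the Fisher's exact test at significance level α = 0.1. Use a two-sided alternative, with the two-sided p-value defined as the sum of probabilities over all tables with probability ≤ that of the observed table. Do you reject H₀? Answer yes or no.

Margins: r₁=15, r₂=21, c₁=19, c₂=17, n=36
p_obs = C(15,9)·C(21,10)/C(36,19); sum pmf over tables with pmf ≤ p_obs
p-value (two-sided) = 0.51600
At α=0.1: p ≥ α → fail to reject H₀

reject H₀: no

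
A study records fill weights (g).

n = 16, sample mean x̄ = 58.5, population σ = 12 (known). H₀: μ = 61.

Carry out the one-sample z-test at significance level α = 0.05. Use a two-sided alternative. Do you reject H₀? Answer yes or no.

reject H₀: no

SE = σ/√n = 12/√16 = 3.0000
z = (x̄−μ₀)/SE = (58.5−61)/3.0000 = -0.8333
p-value (two-sided) = 0.40466
At α=0.05: p ≥ α → fail to reject H₀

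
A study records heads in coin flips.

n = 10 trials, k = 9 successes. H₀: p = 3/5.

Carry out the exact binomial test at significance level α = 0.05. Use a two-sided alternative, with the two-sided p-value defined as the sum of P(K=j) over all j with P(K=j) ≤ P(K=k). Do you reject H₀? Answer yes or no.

reject H₀: no

Exact binomial: n=10, k=9, p₀=3/5=0.6000
P(X=j) = C(n,j)·p₀^j·(1−p₀)^(n−j); p = Σ P(X=j) over j with P(X=j) ≤ P(X=9)
p-value (two-sided) = 0.05865
At α=0.05: p ≥ α → fail to reject H₀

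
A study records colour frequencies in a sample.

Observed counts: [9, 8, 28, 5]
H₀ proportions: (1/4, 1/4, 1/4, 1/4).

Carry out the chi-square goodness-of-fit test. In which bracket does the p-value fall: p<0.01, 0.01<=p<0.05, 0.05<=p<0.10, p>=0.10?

p-value bracket: p<0.01

n = 50; E_i = n·p_i = [12.50, 12.50, 12.50, 12.50]
χ² = (9−12.50)²/12.50 + (8−12.50)²/12.50 + (28−12.50)²/12.50 + (5−12.50)²/12.50 = 26.3200
df = 3
p-value (upper-tail) = 0.00001
→ bracket: p<0.01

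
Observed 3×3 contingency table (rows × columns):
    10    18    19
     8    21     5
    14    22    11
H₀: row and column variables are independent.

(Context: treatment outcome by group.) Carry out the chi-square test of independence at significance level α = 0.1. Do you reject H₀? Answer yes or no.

reject H₀: yes

Row totals [47, 34, 47], col totals [32, 61, 35], n=128
χ² = (10−11.75)²/11.75 + (18−22.40)²/22.40 + (19−12.85)²/12.85 + (8−8.50)²/8.50 + (21−16.20)²/16.20 + (5−9.30)²/9.30 + (14−11.75)²/11.75 + (22−22.40)²/22.40 + (11−12.85)²/12.85 = 8.2061
df = 4
p-value (upper-tail) = 0.08431
At α=0.1: p < α → reject H₀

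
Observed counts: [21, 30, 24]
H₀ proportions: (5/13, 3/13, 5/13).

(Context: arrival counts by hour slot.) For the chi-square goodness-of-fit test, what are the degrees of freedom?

df = k − 1 = 3 − 1 = 2

degrees of freedom = 2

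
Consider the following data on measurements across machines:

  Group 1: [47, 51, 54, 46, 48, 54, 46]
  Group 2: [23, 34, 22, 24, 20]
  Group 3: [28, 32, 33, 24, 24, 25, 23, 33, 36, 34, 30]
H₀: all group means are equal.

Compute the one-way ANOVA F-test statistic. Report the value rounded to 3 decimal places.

Group means [49.43, 24.60, 29.27], grand mean 34.391
SSB = Σnᵢ(x̄ᵢ−x̄)² = 2350.382; SSW = ΣΣ(x−x̄ᵢ)² = 413.096
MSB = 2350.382/2 = 1175.1911; MSW = 413.096/20 = 20.6548
F = MSB/MSW = 56.8967
df = (2, 20)

test statistic = 56.897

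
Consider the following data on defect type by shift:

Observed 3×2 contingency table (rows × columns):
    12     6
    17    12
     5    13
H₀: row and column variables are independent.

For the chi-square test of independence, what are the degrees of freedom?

df = (r−1)(c−1) = (3−1)·(2−1) = 2

degrees of freedom = 2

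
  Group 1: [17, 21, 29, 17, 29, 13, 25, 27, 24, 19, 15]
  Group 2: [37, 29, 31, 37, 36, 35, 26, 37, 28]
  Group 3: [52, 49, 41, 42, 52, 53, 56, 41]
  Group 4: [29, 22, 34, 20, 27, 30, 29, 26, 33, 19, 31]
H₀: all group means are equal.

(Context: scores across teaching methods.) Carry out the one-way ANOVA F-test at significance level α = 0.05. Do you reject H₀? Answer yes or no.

Group means [21.45, 32.89, 48.25, 27.27], grand mean 31.231
SSB = Σnᵢ(x̄ᵢ−x̄)² = 3565.625; SSW = ΣΣ(x−x̄ᵢ)² = 989.298
MSB = 3565.625/3 = 1188.5417; MSW = 989.298/35 = 28.2657
F = MSB/MSW = 42.0490
df = (3, 35)
p-value (upper-tail) = 0.00000
At α=0.05: p < α → reject H₀

reject H₀: yes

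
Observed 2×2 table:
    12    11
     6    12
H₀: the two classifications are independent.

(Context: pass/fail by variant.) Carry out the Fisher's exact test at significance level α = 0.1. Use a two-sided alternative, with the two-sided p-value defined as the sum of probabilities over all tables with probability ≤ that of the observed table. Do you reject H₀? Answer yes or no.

reject H₀: no

Margins: r₁=23, r₂=18, c₁=18, c₂=23, n=41
p_obs = C(23,12)·C(18,6)/C(41,18); sum pmf over tables with pmf ≤ p_obs
p-value (two-sided) = 0.34283
At α=0.1: p ≥ α → fail to reject H₀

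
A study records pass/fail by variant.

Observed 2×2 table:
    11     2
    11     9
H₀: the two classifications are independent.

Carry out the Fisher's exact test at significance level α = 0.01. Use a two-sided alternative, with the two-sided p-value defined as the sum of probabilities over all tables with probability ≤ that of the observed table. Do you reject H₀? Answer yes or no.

reject H₀: no

Margins: r₁=13, r₂=20, c₁=22, c₂=11, n=33
p_obs = C(13,11)·C(20,11)/C(33,22); sum pmf over tables with pmf ≤ p_obs
p-value (two-sided) = 0.13224
At α=0.01: p ≥ α → fail to reject H₀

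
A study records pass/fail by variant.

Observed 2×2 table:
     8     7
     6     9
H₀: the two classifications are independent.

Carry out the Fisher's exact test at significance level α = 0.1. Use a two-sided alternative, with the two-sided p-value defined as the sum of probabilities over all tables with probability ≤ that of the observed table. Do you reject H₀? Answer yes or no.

Margins: r₁=15, r₂=15, c₁=14, c₂=16, n=30
p_obs = C(15,8)·C(15,6)/C(30,14); sum pmf over tables with pmf ≤ p_obs
p-value (two-sided) = 0.71525
At α=0.1: p ≥ α → fail to reject H₀

reject H₀: no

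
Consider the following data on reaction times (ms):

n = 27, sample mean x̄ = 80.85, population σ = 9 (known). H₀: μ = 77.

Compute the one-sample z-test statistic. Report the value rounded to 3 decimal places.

test statistic = 2.223

SE = σ/√n = 9/√27 = 1.7321
z = (x̄−μ₀)/SE = (80.85−77)/1.7321 = 2.2228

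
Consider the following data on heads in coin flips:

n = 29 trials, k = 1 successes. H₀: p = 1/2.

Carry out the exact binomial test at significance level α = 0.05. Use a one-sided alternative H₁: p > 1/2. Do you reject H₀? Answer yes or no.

Exact binomial: n=29, k=1, p₀=1/2=0.5000
P(X≥1) from Σ C(n,i)·p₀^i·(1−p₀)^(n−i)
p-value (one-sided, H₁ greater) = 1.00000
At α=0.05: p ≥ α → fail to reject H₀

reject H₀: no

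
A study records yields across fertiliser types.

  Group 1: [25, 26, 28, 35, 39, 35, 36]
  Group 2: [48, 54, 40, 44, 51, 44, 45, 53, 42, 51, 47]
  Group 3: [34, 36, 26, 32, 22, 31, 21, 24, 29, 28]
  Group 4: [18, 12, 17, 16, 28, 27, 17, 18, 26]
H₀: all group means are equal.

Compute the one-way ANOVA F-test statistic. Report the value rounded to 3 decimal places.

Group means [32.00, 47.18, 28.30, 19.89], grand mean 32.568
SSB = Σnᵢ(x̄ᵢ−x̄)² = 3980.456; SSW = ΣΣ(x−x̄ᵢ)² = 882.625
MSB = 3980.456/3 = 1326.8186; MSW = 882.625/33 = 26.7462
F = MSB/MSW = 49.6077
df = (3, 33)

test statistic = 49.608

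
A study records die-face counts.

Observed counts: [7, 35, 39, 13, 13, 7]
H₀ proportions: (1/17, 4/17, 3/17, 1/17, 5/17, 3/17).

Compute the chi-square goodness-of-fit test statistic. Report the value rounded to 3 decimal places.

n = 114; E_i = n·p_i = [6.71, 26.82, 20.12, 6.71, 33.53, 20.12]
χ² = (7−6.71)²/6.71 + (35−26.82)²/26.82 + (39−20.12)²/20.12 + (13−6.71)²/6.71 + (13−33.53)²/33.53 + (7−20.12)²/20.12 = 47.2589
df = 5

test statistic = 47.259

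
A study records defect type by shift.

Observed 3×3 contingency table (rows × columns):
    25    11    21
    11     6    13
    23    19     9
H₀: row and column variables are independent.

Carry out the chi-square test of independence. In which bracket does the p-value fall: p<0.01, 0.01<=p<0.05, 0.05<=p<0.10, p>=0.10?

p-value bracket: 0.05<=p<0.10

Row totals [57, 30, 51], col totals [59, 36, 43], n=138
χ² = (25−24.37)²/24.37 + (11−14.87)²/14.87 + (21−17.76)²/17.76 + (11−12.83)²/12.83 + (6−7.83)²/7.83 + (13−9.35)²/9.35 + (23−21.80)²/21.80 + (19−13.30)²/13.30 + (9−15.89)²/15.89 = 9.2193
df = 4
p-value (upper-tail) = 0.05584
→ bracket: 0.05<=p<0.10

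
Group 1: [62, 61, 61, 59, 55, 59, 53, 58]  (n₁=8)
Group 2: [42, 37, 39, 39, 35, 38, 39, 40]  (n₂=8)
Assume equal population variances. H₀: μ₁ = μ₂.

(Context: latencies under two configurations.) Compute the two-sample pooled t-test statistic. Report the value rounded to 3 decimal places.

x̄₁=58.500, s₁=3.117, n₁=8
x̄₂=38.625, s₂=2.066, n₂=8
s_p² = [7·3.117² + 7·2.066²]/14 = 6.9911
SE = √(s_p²·(1/8+1/8)) = 1.3220
t = (58.500−38.625)/1.3220 = 15.0337
df = 14

test statistic = 15.034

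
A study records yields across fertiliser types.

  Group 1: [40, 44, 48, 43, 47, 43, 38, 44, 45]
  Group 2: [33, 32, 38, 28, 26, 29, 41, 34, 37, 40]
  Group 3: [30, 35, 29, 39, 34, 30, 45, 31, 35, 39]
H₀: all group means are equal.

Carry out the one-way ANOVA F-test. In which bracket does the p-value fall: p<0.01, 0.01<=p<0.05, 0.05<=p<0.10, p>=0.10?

Group means [43.56, 33.80, 34.70], grand mean 37.138
SSB = Σnᵢ(x̄ᵢ−x̄)² = 541.526; SSW = ΣΣ(x−x̄ᵢ)² = 551.922
MSB = 541.526/2 = 270.7630; MSW = 551.922/26 = 21.2278
F = MSB/MSW = 12.7551
df = (2, 26)
p-value (upper-tail) = 0.00014
→ bracket: p<0.01

p-value bracket: p<0.01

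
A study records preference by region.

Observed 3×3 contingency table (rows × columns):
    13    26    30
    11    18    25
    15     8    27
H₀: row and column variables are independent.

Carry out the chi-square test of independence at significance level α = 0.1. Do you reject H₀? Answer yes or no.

reject H₀: no

Row totals [69, 54, 50], col totals [39, 52, 82], n=173
χ² = (13−15.55)²/15.55 + (26−20.74)²/20.74 + (30−32.71)²/32.71 + (11−12.17)²/12.17 + (18−16.23)²/16.23 + (25−25.60)²/25.60 + (15−11.27)²/11.27 + (8−15.03)²/15.03 + (27−23.70)²/23.70 = 7.2774
df = 4
p-value (upper-tail) = 0.12193
At α=0.1: p ≥ α → fail to reject H₀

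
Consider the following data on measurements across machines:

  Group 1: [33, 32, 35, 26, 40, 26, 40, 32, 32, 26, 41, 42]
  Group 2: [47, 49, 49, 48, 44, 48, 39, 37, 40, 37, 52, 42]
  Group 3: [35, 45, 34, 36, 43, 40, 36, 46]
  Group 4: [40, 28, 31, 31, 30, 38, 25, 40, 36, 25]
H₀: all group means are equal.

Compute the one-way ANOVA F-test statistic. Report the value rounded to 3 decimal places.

Group means [33.75, 44.33, 39.38, 32.40], grand mean 37.524
SSB = Σnᵢ(x̄ᵢ−x̄)² = 1017.285; SSW = ΣΣ(x−x̄ᵢ)² = 1145.192
MSB = 1017.285/3 = 339.0948; MSW = 1145.192/38 = 30.1366
F = MSB/MSW = 11.2519
df = (3, 38)

test statistic = 11.252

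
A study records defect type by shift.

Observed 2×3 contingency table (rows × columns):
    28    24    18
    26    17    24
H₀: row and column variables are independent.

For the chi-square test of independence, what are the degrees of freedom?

df = (r−1)(c−1) = (2−1)·(3−1) = 2

degrees of freedom = 2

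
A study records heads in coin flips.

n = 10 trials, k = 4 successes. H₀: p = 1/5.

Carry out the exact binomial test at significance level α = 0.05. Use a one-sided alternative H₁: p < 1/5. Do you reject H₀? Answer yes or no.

reject H₀: no

Exact binomial: n=10, k=4, p₀=1/5=0.2000
P(X≤4) from Σ C(n,i)·p₀^i·(1−p₀)^(n−i)
p-value (one-sided, H₁ less) = 0.96721
At α=0.05: p ≥ α → fail to reject H₀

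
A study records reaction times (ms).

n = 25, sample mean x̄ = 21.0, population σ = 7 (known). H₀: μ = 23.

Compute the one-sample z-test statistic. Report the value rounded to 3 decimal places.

test statistic = -1.429

SE = σ/√n = 7/√25 = 1.4000
z = (x̄−μ₀)/SE = (21.0−23)/1.4000 = -1.4286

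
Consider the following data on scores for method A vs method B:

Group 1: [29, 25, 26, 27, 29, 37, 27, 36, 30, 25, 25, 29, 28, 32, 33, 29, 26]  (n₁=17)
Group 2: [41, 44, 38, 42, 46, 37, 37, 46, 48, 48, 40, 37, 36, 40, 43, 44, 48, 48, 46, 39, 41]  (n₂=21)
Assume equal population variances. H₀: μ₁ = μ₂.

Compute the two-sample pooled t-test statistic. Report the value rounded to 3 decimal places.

test statistic = -10.374

x̄₁=29.000, s₁=3.657, n₁=17
x̄₂=42.333, s₂=4.151, n₂=21
s_p² = [16·3.657² + 20·4.151²]/36 = 15.5185
SE = √(s_p²·(1/17+1/21)) = 1.2852
t = (29.000−42.333)/1.2852 = -10.3742
df = 36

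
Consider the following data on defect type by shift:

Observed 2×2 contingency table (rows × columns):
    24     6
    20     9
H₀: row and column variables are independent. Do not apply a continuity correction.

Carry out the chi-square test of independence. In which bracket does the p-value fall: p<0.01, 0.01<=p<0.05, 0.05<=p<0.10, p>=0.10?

Row totals [30, 29], col totals [44, 15], n=59
χ² = (24−22.37)²/22.37 + (6−7.63)²/7.63 + (20−21.63)²/21.63 + (9−7.37)²/7.37 = 0.9470
df = 1
p-value (upper-tail) = 0.33049
→ bracket: p>=0.10

p-value bracket: p>=0.10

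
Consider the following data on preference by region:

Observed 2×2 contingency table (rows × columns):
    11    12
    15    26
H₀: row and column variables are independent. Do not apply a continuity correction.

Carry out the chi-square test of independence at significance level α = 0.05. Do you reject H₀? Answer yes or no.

Row totals [23, 41], col totals [26, 38], n=64
χ² = (11−9.34)²/9.34 + (12−13.66)²/13.66 + (15−16.66)²/16.66 + (26−24.34)²/24.34 = 0.7718
df = 1
p-value (upper-tail) = 0.37965
At α=0.05: p ≥ α → fail to reject H₀

reject H₀: no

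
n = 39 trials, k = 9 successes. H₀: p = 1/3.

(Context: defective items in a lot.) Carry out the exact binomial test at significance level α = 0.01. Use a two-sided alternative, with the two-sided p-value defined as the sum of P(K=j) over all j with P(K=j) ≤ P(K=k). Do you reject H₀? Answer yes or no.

reject H₀: no

Exact binomial: n=39, k=9, p₀=1/3=0.3333
P(X=j) = C(n,j)·p₀^j·(1−p₀)^(n−j); p = Σ P(X=j) over j with P(X=j) ≤ P(X=9)
p-value (two-sided) = 0.23369
At α=0.01: p ≥ α → fail to reject H₀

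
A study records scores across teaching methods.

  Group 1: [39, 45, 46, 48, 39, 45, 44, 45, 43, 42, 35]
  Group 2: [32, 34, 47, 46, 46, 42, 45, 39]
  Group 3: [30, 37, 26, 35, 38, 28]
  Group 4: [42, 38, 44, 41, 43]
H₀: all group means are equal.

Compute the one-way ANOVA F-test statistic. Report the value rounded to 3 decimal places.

test statistic = 7.701

Group means [42.82, 41.38, 32.33, 41.60], grand mean 40.133
SSB = Σnᵢ(x̄ᵢ−x̄)² = 467.422; SSW = ΣΣ(x−x̄ᵢ)² = 526.045
MSB = 467.422/3 = 155.8073; MSW = 526.045/26 = 20.2325
F = MSB/MSW = 7.7008
df = (3, 26)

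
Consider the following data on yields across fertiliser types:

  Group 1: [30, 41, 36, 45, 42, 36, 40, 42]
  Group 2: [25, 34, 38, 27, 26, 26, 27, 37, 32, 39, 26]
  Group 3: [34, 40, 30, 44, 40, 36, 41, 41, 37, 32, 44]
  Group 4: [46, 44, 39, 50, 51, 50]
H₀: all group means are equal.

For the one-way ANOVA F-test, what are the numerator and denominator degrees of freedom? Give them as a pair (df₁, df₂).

degrees of freedom = [3, 32]

k = 4 groups, N = 36 total
df = (k−1, N−k) = (4−1, 36−4) = (3, 32)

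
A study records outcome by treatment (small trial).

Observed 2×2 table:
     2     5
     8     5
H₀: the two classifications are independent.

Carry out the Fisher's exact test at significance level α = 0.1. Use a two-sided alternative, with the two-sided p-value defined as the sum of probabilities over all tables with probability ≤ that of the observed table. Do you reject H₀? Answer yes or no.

Margins: r₁=7, r₂=13, c₁=10, c₂=10, n=20
p_obs = C(7,2)·C(13,8)/C(20,10); sum pmf over tables with pmf ≤ p_obs
p-value (two-sided) = 0.34985
At α=0.1: p ≥ α → fail to reject H₀

reject H₀: no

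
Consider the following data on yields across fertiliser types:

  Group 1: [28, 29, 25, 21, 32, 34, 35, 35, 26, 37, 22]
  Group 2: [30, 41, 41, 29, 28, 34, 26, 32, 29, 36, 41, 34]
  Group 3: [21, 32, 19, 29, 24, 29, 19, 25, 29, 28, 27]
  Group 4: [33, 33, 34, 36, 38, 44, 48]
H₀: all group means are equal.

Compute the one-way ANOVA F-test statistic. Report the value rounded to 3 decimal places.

Group means [29.45, 33.42, 25.64, 38.00], grand mean 31.049
SSB = Σnᵢ(x̄ᵢ−x̄)² = 755.713; SSW = ΣΣ(x−x̄ᵢ)² = 1024.189
MSB = 755.713/3 = 251.9043; MSW = 1024.189/37 = 27.6808
F = MSB/MSW = 9.1003
df = (3, 37)

test statistic = 9.100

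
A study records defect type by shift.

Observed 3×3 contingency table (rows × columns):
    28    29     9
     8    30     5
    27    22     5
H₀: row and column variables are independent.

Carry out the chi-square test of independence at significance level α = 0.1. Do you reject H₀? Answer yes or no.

Row totals [66, 43, 54], col totals [63, 81, 19], n=163
χ² = (28−25.51)²/25.51 + (29−32.80)²/32.80 + (9−7.69)²/7.69 + (8−16.62)²/16.62 + (30−21.37)²/21.37 + (5−5.01)²/5.01 + (27−20.87)²/20.87 + (22−26.83)²/26.83 + (5−6.29)²/6.29 = 11.7993
df = 4
p-value (upper-tail) = 0.01891
At α=0.1: p < α → reject H₀

reject H₀: yes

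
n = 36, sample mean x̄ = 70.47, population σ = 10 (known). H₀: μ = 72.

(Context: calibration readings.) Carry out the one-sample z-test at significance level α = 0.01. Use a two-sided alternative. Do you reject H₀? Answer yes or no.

reject H₀: no

SE = σ/√n = 10/√36 = 1.6667
z = (x̄−μ₀)/SE = (70.47−72)/1.6667 = -0.9180
p-value (two-sided) = 0.35862
At α=0.01: p ≥ α → fail to reject H₀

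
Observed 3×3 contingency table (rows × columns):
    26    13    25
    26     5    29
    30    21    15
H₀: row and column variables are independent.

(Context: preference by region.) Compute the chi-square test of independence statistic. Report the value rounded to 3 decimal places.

test statistic = 14.498

Row totals [64, 60, 66], col totals [82, 39, 69], n=190
χ² = (26−27.62)²/27.62 + (13−13.14)²/13.14 + (25−23.24)²/23.24 + (26−25.89)²/25.89 + (5−12.32)²/12.32 + (29−21.79)²/21.79 + (30−28.48)²/28.48 + (21−13.55)²/13.55 + (15−23.97)²/23.97 = 14.4980
df = 4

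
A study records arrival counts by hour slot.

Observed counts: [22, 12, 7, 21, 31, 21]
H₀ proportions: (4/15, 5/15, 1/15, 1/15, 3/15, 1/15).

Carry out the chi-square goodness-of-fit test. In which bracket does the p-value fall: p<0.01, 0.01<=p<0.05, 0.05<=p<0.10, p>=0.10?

p-value bracket: p<0.01

n = 114; E_i = n·p_i = [30.40, 38.00, 7.60, 7.60, 22.80, 7.60]
χ² = (22−30.40)²/30.40 + (12−38.00)²/38.00 + (7−7.60)²/7.60 + (21−7.60)²/7.60 + (31−22.80)²/22.80 + (21−7.60)²/7.60 = 70.3596
df = 5
p-value (upper-tail) = 0.00000
→ bracket: p<0.01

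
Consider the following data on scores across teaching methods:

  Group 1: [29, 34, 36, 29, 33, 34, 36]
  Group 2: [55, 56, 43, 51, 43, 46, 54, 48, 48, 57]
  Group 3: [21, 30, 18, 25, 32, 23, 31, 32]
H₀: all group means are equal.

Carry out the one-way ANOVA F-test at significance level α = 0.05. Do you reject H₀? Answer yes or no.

Group means [33.00, 50.10, 26.50], grand mean 37.760
SSB = Σnᵢ(x̄ᵢ−x̄)² = 2695.660; SSW = ΣΣ(x−x̄ᵢ)² = 510.900
MSB = 2695.660/2 = 1347.8300; MSW = 510.900/22 = 23.2227
F = MSB/MSW = 58.0393
df = (2, 22)
p-value (upper-tail) = 0.00000
At α=0.05: p < α → reject H₀

reject H₀: yes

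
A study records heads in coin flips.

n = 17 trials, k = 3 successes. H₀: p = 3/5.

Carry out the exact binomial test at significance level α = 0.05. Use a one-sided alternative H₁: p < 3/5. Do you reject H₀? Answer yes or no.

Exact binomial: n=17, k=3, p₀=3/5=0.6000
P(X≤3) from Σ C(n,i)·p₀^i·(1−p₀)^(n−i)
p-value (one-sided, H₁ less) = 0.00045
At α=0.05: p < α → reject H₀

reject H₀: yes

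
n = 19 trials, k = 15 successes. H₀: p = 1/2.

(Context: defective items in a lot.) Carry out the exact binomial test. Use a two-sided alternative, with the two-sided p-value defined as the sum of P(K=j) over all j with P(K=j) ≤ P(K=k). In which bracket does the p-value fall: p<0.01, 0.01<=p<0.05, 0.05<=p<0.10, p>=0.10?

p-value bracket: 0.01<=p<0.05

Exact binomial: n=19, k=15, p₀=1/2=0.5000
P(X=j) = C(n,j)·p₀^j·(1−p₀)^(n−j); p = Σ P(X=j) over j with P(X=j) ≤ P(X=15)
p-value (two-sided) = 0.01921
→ bracket: 0.01<=p<0.05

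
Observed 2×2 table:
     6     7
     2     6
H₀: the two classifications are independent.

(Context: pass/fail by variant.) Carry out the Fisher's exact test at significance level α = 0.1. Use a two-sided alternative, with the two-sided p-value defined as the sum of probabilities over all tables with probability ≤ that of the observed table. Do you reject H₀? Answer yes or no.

reject H₀: no

Margins: r₁=13, r₂=8, c₁=8, c₂=13, n=21
p_obs = C(13,6)·C(8,2)/C(21,8); sum pmf over tables with pmf ≤ p_obs
p-value (two-sided) = 0.39986
At α=0.1: p ≥ α → fail to reject H₀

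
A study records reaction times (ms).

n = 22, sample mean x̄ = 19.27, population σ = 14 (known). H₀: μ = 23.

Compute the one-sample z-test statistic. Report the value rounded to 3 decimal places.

SE = σ/√n = 14/√22 = 2.9848
z = (x̄−μ₀)/SE = (19.27−23)/2.9848 = -1.2497

test statistic = -1.250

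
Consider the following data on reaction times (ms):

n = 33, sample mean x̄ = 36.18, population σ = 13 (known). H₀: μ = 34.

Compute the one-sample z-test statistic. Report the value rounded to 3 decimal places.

SE = σ/√n = 13/√33 = 2.2630
z = (x̄−μ₀)/SE = (36.18−34)/2.2630 = 0.9633

test statistic = 0.963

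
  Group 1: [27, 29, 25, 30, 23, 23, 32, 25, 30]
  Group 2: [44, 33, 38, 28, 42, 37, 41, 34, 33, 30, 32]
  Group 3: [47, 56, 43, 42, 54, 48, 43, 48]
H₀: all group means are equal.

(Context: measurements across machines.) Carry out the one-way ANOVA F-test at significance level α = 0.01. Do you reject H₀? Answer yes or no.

reject H₀: yes

Group means [27.11, 35.64, 47.62], grand mean 36.321
SSB = Σnᵢ(x̄ᵢ−x̄)² = 1790.798; SSW = ΣΣ(x−x̄ᵢ)² = 539.309
MSB = 1790.798/2 = 895.3989; MSW = 539.309/25 = 21.5724
F = MSB/MSW = 41.5067
df = (2, 25)
p-value (upper-tail) = 0.00000
At α=0.01: p < α → reject H₀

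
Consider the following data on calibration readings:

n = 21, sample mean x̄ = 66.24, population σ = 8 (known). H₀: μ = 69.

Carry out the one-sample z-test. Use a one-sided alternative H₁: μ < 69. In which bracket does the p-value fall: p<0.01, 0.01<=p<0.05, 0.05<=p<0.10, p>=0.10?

SE = σ/√n = 8/√21 = 1.7457
z = (x̄−μ₀)/SE = (66.24−69)/1.7457 = -1.5810
p-value (one-sided, H₁ less) = 0.05694
→ bracket: 0.05<=p<0.10

p-value bracket: 0.05<=p<0.10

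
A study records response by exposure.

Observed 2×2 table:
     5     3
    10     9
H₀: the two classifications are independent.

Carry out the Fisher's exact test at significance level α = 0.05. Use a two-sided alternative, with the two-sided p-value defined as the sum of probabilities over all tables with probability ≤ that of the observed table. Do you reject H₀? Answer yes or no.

Margins: r₁=8, r₂=19, c₁=15, c₂=12, n=27
p_obs = C(8,5)·C(19,10)/C(27,15); sum pmf over tables with pmf ≤ p_obs
p-value (two-sided) = 0.69565
At α=0.05: p ≥ α → fail to reject H₀

reject H₀: no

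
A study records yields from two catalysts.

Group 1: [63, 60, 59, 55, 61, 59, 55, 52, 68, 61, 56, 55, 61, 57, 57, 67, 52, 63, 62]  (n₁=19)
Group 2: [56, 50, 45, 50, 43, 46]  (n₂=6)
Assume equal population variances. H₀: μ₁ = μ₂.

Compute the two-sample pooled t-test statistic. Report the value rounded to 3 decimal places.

x̄₁=59.105, s₁=4.483, n₁=19
x̄₂=48.333, s₂=4.676, n₂=6
s_p² = [18·4.483² + 5·4.676²]/23 = 20.4836
SE = √(s_p²·(1/19+1/6)) = 2.1194
t = (59.105−48.333)/2.1194 = 5.0824
df = 23

test statistic = 5.082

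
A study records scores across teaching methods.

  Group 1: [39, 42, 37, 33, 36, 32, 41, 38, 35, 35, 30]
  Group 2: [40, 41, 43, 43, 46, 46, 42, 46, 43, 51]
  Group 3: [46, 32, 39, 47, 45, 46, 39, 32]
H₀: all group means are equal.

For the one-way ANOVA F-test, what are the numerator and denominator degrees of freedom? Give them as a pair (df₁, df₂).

degrees of freedom = [2, 26]

k = 3 groups, N = 29 total
df = (k−1, N−k) = (3−1, 29−3) = (2, 26)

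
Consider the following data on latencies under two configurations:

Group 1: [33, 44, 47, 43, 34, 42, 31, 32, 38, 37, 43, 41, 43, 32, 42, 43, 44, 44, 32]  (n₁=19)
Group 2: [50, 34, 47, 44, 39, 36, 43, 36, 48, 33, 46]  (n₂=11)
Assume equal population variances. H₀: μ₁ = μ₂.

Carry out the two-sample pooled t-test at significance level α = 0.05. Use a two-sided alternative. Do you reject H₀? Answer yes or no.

reject H₀: no

x̄₁=39.211, s₁=5.277, n₁=19
x̄₂=41.455, s₂=6.072, n₂=11
s_p² = [18·5.277² + 10·6.072²]/28 = 31.0673
SE = √(s_p²·(1/19+1/11)) = 2.1117
t = (39.211−41.455)/2.1117 = -1.0626
df = 28
p-value (two-sided) = 0.29702
At α=0.05: p ≥ α → fail to reject H₀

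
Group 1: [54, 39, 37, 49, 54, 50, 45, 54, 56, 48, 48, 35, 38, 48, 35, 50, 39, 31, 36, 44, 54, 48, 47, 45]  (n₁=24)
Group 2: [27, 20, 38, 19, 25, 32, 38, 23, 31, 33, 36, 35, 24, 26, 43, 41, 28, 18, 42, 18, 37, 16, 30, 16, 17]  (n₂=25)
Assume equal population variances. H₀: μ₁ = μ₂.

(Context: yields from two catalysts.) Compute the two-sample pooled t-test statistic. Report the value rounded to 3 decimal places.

x̄₁=45.167, s₁=7.263, n₁=24
x̄₂=28.520, s₂=8.757, n₂=25
s_p² = [23·7.263² + 24·8.757²]/47 = 64.9696
SE = √(s_p²·(1/24+1/25)) = 2.3034
t = (45.167−28.520)/2.3034 = 7.2269
df = 47

test statistic = 7.227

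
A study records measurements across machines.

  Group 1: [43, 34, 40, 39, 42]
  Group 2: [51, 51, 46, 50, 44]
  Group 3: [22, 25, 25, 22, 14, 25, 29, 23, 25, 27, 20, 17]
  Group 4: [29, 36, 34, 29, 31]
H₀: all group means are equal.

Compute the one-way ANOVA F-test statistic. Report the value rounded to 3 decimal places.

test statistic = 62.282

Group means [39.60, 48.40, 22.83, 31.80], grand mean 32.333
SSB = Σnᵢ(x̄ᵢ−x̄)² = 2639.133; SSW = ΣΣ(x−x̄ᵢ)² = 324.867
MSB = 2639.133/3 = 879.7111; MSW = 324.867/23 = 14.1246
F = MSB/MSW = 62.2820
df = (3, 23)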